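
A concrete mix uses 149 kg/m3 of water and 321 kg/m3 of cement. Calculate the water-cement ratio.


w/c = water / cement
w/c = 149 / 321 = 0.464

0.464


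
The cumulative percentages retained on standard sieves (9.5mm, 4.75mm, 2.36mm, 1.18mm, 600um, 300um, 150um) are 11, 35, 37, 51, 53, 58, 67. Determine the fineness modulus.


FM = sum(cumulative % retained) / 100
= 312 / 100
= 3.12

3.12


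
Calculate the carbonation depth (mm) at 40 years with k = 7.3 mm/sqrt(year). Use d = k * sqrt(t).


depth = k * sqrt(t)
= 7.3 * sqrt(40)
= 46.17 mm

46.17


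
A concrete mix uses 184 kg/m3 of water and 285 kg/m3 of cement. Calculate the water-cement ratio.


w/c = water / cement
w/c = 184 / 285 = 0.646

0.646


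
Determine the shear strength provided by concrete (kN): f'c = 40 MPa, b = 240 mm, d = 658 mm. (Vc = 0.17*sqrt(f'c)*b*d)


Vc = 0.17 * sqrt(40) * 240 * 658 / 1000
= 169.79 kN

169.79


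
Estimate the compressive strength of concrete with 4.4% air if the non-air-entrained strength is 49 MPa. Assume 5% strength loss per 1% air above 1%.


Strength loss = (4.4 - 1) * 5 = 17.0%
f'c = 49 * (1 - 17.0/100)
= 40.67 MPa

40.67


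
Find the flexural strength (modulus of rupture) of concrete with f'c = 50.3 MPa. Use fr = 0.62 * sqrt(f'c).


fr = 0.62 * sqrt(50.3)
= 4.397 MPa

4.397


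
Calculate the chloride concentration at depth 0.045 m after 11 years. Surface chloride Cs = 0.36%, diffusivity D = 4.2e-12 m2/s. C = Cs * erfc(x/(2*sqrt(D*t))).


t_seconds = 11 * 365.25 * 24 * 3600 = 347133600.0 s
arg = 0.045 / (2 * sqrt(4.2e-12 * 347133600.0))
= 0.5893
erfc(0.5893) = 0.4047
C = 0.36 * 0.4047 = 0.1457%

0.1457


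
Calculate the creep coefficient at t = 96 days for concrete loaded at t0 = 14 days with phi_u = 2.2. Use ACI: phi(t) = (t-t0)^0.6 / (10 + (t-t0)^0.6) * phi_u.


dt = 96 - 14 = 82
phi = 82^0.6 / (10 + 82^0.6) * 2.2
= 1.286

1.286


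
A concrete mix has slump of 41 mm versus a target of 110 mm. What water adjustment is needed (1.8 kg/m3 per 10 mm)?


Difference = 110 - 41 = 69 mm
Water adjustment = 69 * 1.8 / 10 = 12.4 kg/m3

12.4


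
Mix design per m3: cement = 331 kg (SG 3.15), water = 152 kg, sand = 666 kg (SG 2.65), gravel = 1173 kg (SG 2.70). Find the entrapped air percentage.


Vol cement = 331 / (3.15 * 1000) = 0.105079 m3
Vol water = 152 / 1000 = 0.152 m3
Vol sand = 666 / (2.65 * 1000) = 0.251321 m3
Vol gravel = 1173 / (2.70 * 1000) = 0.434444 m3
Total solid + water volume = 0.942845 m3
Air = (1 - 0.942845) * 100 = 5.72%

5.72


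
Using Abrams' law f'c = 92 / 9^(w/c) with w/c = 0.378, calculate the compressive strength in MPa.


f'c = 92 / 9^0.378
= 92 / 2.295
= 40.09 MPa

40.09


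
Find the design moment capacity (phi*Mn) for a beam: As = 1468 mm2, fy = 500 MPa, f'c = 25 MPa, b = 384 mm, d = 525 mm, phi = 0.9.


a = As * fy / (0.85 * f'c * b)
= 1468 * 500 / (0.85 * 25 * 384)
= 89.951 mm
Mn = As * fy * (d - a/2) / 10^6
= 352.338 kN-m
phi*Mn = 0.9 * 352.338 = 317.1 kN-m

317.1


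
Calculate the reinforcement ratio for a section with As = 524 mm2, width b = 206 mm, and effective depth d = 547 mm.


rho = As / (b * d)
= 524 / (206 * 547)
= 0.0047

0.0047


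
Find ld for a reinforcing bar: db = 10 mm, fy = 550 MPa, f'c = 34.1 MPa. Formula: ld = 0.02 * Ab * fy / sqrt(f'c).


Ab = pi * 10^2 / 4 = 78.54 mm2
ld = 0.02 * 78.54 * 550 / sqrt(34.1)
= 147.9 mm

147.9


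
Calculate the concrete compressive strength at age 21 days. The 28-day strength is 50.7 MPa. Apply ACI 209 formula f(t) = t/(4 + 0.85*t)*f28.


f(21) = 21 / (4 + 0.85 * 21) * 50.7
= 21 / 21.85 * 50.7
= 48.73 MPa

48.73


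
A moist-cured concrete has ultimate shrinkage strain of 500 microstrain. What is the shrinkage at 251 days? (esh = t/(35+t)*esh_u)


esh(251) = 251 / (35 + 251) * 500
= 251 / 286 * 500
= 438.8 microstrain

438.8


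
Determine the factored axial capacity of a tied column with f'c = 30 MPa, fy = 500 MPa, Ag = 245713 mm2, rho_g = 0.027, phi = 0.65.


Ast = rho * Ag = 0.027 * 245713 = 6634.251 mm2
phi*Pn = 0.65 * 0.80 * (0.85 * 30 * (245713 - 6634.251) + 500 * 6634.251) / 1000
= 4895.09 kN

4895.09


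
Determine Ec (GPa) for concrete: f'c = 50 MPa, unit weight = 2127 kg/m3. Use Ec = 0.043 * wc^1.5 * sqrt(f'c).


Ec = 0.043 * 2127^1.5 * sqrt(50) / 1000
= 29.83 GPa

29.83


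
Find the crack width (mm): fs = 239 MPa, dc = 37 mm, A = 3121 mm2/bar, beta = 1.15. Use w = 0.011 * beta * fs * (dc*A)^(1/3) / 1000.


w = 0.011 * beta * fs * (dc * A)^(1/3) / 1000
= 0.011 * 1.15 * 239 * (37 * 3121)^(1/3) / 1000
= 0.147 mm

0.147


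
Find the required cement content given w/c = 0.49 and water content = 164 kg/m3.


Cement = water / (w/c)
= 164 / 0.49
= 334.7 kg/m3

334.7


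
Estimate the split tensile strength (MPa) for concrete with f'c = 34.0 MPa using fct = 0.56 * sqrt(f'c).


fct = 0.56 * sqrt(34.0)
= 0.56 * 5.831
= 3.265 MPa

3.265


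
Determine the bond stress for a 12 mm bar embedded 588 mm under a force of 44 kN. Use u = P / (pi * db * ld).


u = P / (pi * db * ld)
= 44 * 1000 / (pi * 12 * 588)
= 1.985 MPa

1.985


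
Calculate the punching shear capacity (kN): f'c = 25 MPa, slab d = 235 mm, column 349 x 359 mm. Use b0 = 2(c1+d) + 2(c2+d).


b0 = 2*(349 + 235) + 2*(359 + 235) = 2356 mm
Vc = 0.33 * sqrt(25) * 2356 * 235 / 1000
= 913.54 kN

913.54


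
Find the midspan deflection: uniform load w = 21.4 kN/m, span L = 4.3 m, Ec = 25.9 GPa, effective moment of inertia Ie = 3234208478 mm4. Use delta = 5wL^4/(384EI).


Convert: L = 4.3 m = 4300 mm, Ec = 25.9 GPa = 25900 MPa
delta = 5 * 21.4 * 4300^4 / (384 * 25900 * 3234208478)
= 1.14 mm

1.14


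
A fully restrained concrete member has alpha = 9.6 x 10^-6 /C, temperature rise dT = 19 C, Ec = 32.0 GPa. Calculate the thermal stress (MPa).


sigma = alpha * dT * Ec
= 9.6e-6 * 19 * 32.0 * 1000
= 5.837 MPa

5.837


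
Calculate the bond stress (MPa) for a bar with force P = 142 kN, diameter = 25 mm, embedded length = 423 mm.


u = P / (pi * db * ld)
= 142 * 1000 / (pi * 25 * 423)
= 4.274 MPa

4.274


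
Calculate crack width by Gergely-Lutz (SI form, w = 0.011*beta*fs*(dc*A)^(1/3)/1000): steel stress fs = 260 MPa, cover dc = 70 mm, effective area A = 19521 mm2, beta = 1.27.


w = 0.011 * beta * fs * (dc * A)^(1/3) / 1000
= 0.011 * 1.27 * 260 * (70 * 19521)^(1/3) / 1000
= 0.403 mm

0.403


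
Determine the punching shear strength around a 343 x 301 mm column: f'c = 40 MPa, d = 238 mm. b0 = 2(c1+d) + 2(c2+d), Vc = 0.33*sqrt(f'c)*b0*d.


b0 = 2*(343 + 238) + 2*(301 + 238) = 2240 mm
Vc = 0.33 * sqrt(40) * 2240 * 238 / 1000
= 1112.68 kN

1112.68


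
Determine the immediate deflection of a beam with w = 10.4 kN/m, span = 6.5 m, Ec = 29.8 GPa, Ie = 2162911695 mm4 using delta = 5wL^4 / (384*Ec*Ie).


Convert: L = 6.5 m = 6500 mm, Ec = 29.8 GPa = 29800 MPa
delta = 5 * 10.4 * 6500^4 / (384 * 29800 * 2162911695)
= 3.75 mm

3.75


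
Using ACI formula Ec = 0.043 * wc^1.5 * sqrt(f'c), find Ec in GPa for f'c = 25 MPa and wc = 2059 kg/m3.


Ec = 0.043 * 2059^1.5 * sqrt(25) / 1000
= 20.09 GPa

20.09


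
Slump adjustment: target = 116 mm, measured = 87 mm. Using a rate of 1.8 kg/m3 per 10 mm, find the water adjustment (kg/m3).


Difference = 116 - 87 = 29 mm
Water adjustment = 29 * 1.8 / 10 = 5.2 kg/m3

5.2


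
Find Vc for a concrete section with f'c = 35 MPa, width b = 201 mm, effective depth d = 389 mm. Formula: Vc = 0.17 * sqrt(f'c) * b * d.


Vc = 0.17 * sqrt(35) * 201 * 389 / 1000
= 78.64 kN

78.64


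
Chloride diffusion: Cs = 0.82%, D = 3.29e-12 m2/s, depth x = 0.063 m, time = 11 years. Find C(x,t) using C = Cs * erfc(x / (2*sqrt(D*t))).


t_seconds = 11 * 365.25 * 24 * 3600 = 347133600.0 s
arg = 0.063 / (2 * sqrt(3.29e-12 * 347133600.0))
= 0.9321
erfc(0.9321) = 0.1874
C = 0.82 * 0.1874 = 0.1537%

0.1537


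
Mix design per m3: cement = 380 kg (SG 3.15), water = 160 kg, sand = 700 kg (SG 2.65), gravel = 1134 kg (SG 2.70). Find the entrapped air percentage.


Vol cement = 380 / (3.15 * 1000) = 0.120635 m3
Vol water = 160 / 1000 = 0.16 m3
Vol sand = 700 / (2.65 * 1000) = 0.264151 m3
Vol gravel = 1134 / (2.70 * 1000) = 0.42 m3
Total solid + water volume = 0.964786 m3
Air = (1 - 0.964786) * 100 = 3.52%

3.52


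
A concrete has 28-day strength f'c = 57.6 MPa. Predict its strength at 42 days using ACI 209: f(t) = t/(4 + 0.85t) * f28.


f(42) = 42 / (4 + 0.85 * 42) * 57.6
= 42 / 39.7 * 57.6
= 60.94 MPa

60.94


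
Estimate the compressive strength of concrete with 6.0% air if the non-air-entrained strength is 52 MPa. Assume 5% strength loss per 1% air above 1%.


Strength loss = (6.0 - 1) * 5 = 25.0%
f'c = 52 * (1 - 25.0/100)
= 39.0 MPa

39.0


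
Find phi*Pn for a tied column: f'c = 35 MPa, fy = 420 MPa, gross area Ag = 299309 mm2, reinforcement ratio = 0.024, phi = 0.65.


Ast = rho * Ag = 0.024 * 299309 = 7183.416 mm2
phi*Pn = 0.65 * 0.80 * (0.85 * 35 * (299309 - 7183.416) + 420 * 7183.416) / 1000
= 6088.04 kN

6088.04


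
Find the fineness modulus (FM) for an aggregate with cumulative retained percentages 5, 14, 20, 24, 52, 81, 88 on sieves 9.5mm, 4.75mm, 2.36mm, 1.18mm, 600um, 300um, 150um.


FM = sum(cumulative % retained) / 100
= 284 / 100
= 2.84

2.84


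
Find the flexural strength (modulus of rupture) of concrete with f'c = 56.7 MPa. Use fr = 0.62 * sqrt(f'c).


fr = 0.62 * sqrt(56.7)
= 4.669 MPa

4.669


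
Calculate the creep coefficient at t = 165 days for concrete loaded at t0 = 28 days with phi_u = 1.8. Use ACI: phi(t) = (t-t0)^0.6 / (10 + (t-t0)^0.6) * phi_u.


dt = 165 - 28 = 137
phi = 137^0.6 / (10 + 137^0.6) * 1.8
= 1.182

1.182


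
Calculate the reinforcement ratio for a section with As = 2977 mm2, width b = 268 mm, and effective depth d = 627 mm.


rho = As / (b * d)
= 2977 / (268 * 627)
= 0.0177

0.0177


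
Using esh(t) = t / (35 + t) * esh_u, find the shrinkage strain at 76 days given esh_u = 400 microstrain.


esh(76) = 76 / (35 + 76) * 400
= 76 / 111 * 400
= 273.9 microstrain

273.9


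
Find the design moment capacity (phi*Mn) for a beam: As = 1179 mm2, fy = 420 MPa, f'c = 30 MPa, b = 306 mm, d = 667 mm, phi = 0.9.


a = As * fy / (0.85 * f'c * b)
= 1179 * 420 / (0.85 * 30 * 306)
= 63.4602 mm
Mn = As * fy * (d - a/2) / 10^6
= 314.5729 kN-m
phi*Mn = 0.9 * 314.5729 = 283.12 kN-m

283.12


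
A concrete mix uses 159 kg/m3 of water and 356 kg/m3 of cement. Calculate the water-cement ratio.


w/c = water / cement
w/c = 159 / 356 = 0.447

0.447


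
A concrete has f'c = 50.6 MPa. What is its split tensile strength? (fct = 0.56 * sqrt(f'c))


fct = 0.56 * sqrt(50.6)
= 0.56 * 7.113
= 3.983 MPa

3.983


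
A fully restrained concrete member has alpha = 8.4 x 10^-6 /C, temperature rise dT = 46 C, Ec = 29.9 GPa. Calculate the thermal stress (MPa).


sigma = alpha * dT * Ec
= 8.4e-6 * 46 * 29.9 * 1000
= 11.553 MPa

11.553


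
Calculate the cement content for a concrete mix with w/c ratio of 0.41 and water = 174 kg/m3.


Cement = water / (w/c)
= 174 / 0.41
= 424.4 kg/m3

424.4


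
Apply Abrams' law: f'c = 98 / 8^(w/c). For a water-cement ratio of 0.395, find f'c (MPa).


f'c = 98 / 8^0.395
= 98 / 2.274
= 43.1 MPa

43.1


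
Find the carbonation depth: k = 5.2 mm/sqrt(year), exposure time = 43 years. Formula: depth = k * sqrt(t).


depth = k * sqrt(t)
= 5.2 * sqrt(43)
= 34.1 mm

34.1


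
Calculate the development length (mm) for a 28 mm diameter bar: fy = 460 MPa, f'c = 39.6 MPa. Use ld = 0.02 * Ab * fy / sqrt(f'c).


Ab = pi * 28^2 / 4 = 615.752 mm2
ld = 0.02 * 615.752 * 460 / sqrt(39.6)
= 900.2 mm

900.2


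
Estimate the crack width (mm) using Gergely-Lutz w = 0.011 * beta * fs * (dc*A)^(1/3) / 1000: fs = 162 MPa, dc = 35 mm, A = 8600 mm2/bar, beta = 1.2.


w = 0.011 * beta * fs * (dc * A)^(1/3) / 1000
= 0.011 * 1.2 * 162 * (35 * 8600)^(1/3) / 1000
= 0.143 mm

0.143


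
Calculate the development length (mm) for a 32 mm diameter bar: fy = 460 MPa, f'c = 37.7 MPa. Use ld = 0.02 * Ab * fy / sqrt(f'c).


Ab = pi * 32^2 / 4 = 804.248 mm2
ld = 0.02 * 804.248 * 460 / sqrt(37.7)
= 1205.1 mm

1205.1


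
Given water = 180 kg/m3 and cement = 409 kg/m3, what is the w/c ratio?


w/c = water / cement
w/c = 180 / 409 = 0.44

0.44


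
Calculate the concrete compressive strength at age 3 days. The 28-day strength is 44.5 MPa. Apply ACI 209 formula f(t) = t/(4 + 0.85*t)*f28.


f(3) = 3 / (4 + 0.85 * 3) * 44.5
= 3 / 6.55 * 44.5
= 20.38 MPa

20.38


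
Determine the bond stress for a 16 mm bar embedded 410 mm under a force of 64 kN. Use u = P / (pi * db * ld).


u = P / (pi * db * ld)
= 64 * 1000 / (pi * 16 * 410)
= 3.105 MPa

3.105


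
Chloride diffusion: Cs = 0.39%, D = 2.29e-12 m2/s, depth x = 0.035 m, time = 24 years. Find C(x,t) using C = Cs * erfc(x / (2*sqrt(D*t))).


t_seconds = 24 * 365.25 * 24 * 3600 = 757382400.0 s
arg = 0.035 / (2 * sqrt(2.29e-12 * 757382400.0))
= 0.4202
erfc(0.4202) = 0.5523
C = 0.39 * 0.5523 = 0.2154%

0.2154


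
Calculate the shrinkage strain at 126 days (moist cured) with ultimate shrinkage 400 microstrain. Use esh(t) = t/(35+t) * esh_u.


esh(126) = 126 / (35 + 126) * 400
= 126 / 161 * 400
= 313.0 microstrain

313.0


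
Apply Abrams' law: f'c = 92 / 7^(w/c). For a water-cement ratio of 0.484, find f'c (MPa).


f'c = 92 / 7^0.484
= 92 / 2.565
= 35.87 MPa

35.87


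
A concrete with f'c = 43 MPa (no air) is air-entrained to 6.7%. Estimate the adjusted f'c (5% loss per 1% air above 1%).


Strength loss = (6.7 - 1) * 5 = 28.5%
f'c = 43 * (1 - 28.5/100)
= 30.75 MPa

30.75


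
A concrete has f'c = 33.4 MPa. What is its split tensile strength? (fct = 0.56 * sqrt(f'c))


fct = 0.56 * sqrt(33.4)
= 0.56 * 5.779
= 3.236 MPa

3.236


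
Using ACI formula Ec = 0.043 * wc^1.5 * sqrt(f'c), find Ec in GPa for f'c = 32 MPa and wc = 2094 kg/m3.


Ec = 0.043 * 2094^1.5 * sqrt(32) / 1000
= 23.31 GPa

23.31


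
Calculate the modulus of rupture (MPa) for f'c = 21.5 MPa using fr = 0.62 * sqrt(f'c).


fr = 0.62 * sqrt(21.5)
= 2.875 MPa

2.875


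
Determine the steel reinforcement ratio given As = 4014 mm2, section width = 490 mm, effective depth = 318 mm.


rho = As / (b * d)
= 4014 / (490 * 318)
= 0.0258

0.0258


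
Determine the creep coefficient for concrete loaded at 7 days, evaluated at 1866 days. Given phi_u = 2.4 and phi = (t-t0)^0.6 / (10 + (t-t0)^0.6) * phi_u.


dt = 1866 - 7 = 1859
phi = 1859^0.6 / (10 + 1859^0.6) * 2.4
= 2.164

2.164


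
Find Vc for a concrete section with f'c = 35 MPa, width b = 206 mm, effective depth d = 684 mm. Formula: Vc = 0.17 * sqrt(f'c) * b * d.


Vc = 0.17 * sqrt(35) * 206 * 684 / 1000
= 141.71 kN

141.71


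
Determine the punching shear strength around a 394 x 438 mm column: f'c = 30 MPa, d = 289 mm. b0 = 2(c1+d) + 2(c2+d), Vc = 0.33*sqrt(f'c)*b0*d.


b0 = 2*(394 + 289) + 2*(438 + 289) = 2820 mm
Vc = 0.33 * sqrt(30) * 2820 * 289 / 1000
= 1473.06 kN

1473.06


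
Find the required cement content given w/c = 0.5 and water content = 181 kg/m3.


Cement = water / (w/c)
= 181 / 0.5
= 362.0 kg/m3

362.0


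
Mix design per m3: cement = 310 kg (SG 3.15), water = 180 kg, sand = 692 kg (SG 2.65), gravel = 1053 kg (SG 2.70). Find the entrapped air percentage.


Vol cement = 310 / (3.15 * 1000) = 0.098413 m3
Vol water = 180 / 1000 = 0.18 m3
Vol sand = 692 / (2.65 * 1000) = 0.261132 m3
Vol gravel = 1053 / (2.70 * 1000) = 0.39 m3
Total solid + water volume = 0.929545 m3
Air = (1 - 0.929545) * 100 = 7.05%

7.05


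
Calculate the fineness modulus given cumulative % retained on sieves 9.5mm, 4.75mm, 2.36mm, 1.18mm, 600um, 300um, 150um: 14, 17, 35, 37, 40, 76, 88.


FM = sum(cumulative % retained) / 100
= 307 / 100
= 3.07

3.07


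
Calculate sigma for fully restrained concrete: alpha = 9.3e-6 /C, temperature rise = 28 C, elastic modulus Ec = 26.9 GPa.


sigma = alpha * dT * Ec
= 9.3e-6 * 28 * 26.9 * 1000
= 7.005 MPa

7.005


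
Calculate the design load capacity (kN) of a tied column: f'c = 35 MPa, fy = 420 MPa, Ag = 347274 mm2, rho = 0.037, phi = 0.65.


Ast = rho * Ag = 0.037 * 347274 = 12849.138 mm2
phi*Pn = 0.65 * 0.80 * (0.85 * 35 * (347274 - 12849.138) + 420 * 12849.138) / 1000
= 7979.8 kN

7979.8


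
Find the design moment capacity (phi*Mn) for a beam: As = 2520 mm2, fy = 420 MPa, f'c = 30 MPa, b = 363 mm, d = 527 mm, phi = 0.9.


a = As * fy / (0.85 * f'c * b)
= 2520 * 420 / (0.85 * 30 * 363)
= 114.3413 mm
Mn = As * fy * (d - a/2) / 10^6
= 497.2674 kN-m
phi*Mn = 0.9 * 497.2674 = 447.54 kN-m

447.54


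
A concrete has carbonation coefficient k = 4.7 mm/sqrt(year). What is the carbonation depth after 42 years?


depth = k * sqrt(t)
= 4.7 * sqrt(42)
= 30.46 mm

30.46


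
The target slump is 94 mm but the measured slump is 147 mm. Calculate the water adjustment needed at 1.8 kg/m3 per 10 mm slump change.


Difference = 94 - 147 = -53 mm
Water adjustment = -53 * 1.8 / 10 = -9.5 kg/m3

-9.5


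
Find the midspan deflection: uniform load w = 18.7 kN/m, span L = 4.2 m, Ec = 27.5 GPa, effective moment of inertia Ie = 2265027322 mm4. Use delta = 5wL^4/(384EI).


Convert: L = 4.2 m = 4200 mm, Ec = 27.5 GPa = 27500 MPa
delta = 5 * 18.7 * 4200^4 / (384 * 27500 * 2265027322)
= 1.22 mm

1.22


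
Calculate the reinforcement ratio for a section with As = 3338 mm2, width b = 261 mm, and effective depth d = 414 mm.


rho = As / (b * d)
= 3338 / (261 * 414)
= 0.0309

0.0309


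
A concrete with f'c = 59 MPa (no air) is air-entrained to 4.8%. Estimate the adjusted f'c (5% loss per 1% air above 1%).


Strength loss = (4.8 - 1) * 5 = 19.0%
f'c = 59 * (1 - 19.0/100)
= 47.79 MPa

47.79


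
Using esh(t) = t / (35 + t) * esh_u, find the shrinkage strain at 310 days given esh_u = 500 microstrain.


esh(310) = 310 / (35 + 310) * 500
= 310 / 345 * 500
= 449.3 microstrain

449.3


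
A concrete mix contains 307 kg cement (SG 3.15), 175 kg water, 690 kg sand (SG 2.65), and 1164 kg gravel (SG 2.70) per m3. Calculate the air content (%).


Vol cement = 307 / (3.15 * 1000) = 0.09746 m3
Vol water = 175 / 1000 = 0.175 m3
Vol sand = 690 / (2.65 * 1000) = 0.260377 m3
Vol gravel = 1164 / (2.70 * 1000) = 0.431111 m3
Total solid + water volume = 0.963949 m3
Air = (1 - 0.963949) * 100 = 3.61%

3.61


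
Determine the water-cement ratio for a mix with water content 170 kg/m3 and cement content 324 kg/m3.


w/c = water / cement
w/c = 170 / 324 = 0.525

0.525


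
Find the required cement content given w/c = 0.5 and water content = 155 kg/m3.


Cement = water / (w/c)
= 155 / 0.5
= 310.0 kg/m3

310.0


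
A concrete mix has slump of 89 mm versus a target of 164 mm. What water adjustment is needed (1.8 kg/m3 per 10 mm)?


Difference = 164 - 89 = 75 mm
Water adjustment = 75 * 1.8 / 10 = 13.5 kg/m3

13.5


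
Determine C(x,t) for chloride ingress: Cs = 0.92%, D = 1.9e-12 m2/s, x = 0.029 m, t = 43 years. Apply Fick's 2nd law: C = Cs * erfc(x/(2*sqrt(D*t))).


t_seconds = 43 * 365.25 * 24 * 3600 = 1356976800.0 s
arg = 0.029 / (2 * sqrt(1.9e-12 * 1356976800.0))
= 0.2856
erfc(0.2856) = 0.6863
C = 0.92 * 0.6863 = 0.6314%

0.6314


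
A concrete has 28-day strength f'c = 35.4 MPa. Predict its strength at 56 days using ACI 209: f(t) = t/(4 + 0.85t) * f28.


f(56) = 56 / (4 + 0.85 * 56) * 35.4
= 56 / 51.6 * 35.4
= 38.42 MPa

38.42


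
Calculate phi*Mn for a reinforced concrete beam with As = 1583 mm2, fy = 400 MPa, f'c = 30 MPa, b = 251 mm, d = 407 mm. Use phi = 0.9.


a = As * fy / (0.85 * f'c * b)
= 1583 * 400 / (0.85 * 30 * 251)
= 98.9298 mm
Mn = As * fy * (d - a/2) / 10^6
= 226.3912 kN-m
phi*Mn = 0.9 * 226.3912 = 203.75 kN-m

203.75


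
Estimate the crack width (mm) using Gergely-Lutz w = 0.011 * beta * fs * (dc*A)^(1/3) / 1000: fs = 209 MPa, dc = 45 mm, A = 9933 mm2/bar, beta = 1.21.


w = 0.011 * beta * fs * (dc * A)^(1/3) / 1000
= 0.011 * 1.21 * 209 * (45 * 9933)^(1/3) / 1000
= 0.213 mm

0.213


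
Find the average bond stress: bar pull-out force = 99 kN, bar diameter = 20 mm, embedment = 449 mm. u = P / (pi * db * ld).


u = P / (pi * db * ld)
= 99 * 1000 / (pi * 20 * 449)
= 3.509 MPa

3.509


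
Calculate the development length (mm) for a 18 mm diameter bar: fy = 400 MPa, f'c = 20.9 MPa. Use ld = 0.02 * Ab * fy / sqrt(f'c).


Ab = pi * 18^2 / 4 = 254.469 mm2
ld = 0.02 * 254.469 * 400 / sqrt(20.9)
= 445.3 mm

445.3


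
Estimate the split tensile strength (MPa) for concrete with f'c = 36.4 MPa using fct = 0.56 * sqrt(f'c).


fct = 0.56 * sqrt(36.4)
= 0.56 * 6.033
= 3.379 MPa

3.379


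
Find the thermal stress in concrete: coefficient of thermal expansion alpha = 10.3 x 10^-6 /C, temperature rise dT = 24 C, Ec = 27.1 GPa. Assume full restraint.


sigma = alpha * dT * Ec
= 10.3e-6 * 24 * 27.1 * 1000
= 6.699 MPa

6.699


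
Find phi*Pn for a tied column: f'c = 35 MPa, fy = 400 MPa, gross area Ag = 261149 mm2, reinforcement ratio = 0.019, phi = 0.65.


Ast = rho * Ag = 0.019 * 261149 = 4961.831 mm2
phi*Pn = 0.65 * 0.80 * (0.85 * 35 * (261149 - 4961.831) + 400 * 4961.831) / 1000
= 4995.28 kN

4995.28


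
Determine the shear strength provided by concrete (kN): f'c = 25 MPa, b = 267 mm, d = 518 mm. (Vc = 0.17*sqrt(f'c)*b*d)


Vc = 0.17 * sqrt(25) * 267 * 518 / 1000
= 117.56 kN

117.56


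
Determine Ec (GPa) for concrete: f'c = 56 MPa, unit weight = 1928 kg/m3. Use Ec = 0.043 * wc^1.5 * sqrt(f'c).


Ec = 0.043 * 1928^1.5 * sqrt(56) / 1000
= 27.24 GPa

27.24


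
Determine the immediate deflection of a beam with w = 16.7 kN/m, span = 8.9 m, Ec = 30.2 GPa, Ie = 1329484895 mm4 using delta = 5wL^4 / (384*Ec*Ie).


Convert: L = 8.9 m = 8900 mm, Ec = 30.2 GPa = 30200 MPa
delta = 5 * 16.7 * 8900^4 / (384 * 30200 * 1329484895)
= 33.98 mm

33.98


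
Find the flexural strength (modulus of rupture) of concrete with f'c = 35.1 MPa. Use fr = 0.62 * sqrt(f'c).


fr = 0.62 * sqrt(35.1)
= 3.673 MPa

3.673


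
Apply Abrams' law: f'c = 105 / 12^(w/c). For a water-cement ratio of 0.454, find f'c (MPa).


f'c = 105 / 12^0.454
= 105 / 3.09
= 33.98 MPa

33.98


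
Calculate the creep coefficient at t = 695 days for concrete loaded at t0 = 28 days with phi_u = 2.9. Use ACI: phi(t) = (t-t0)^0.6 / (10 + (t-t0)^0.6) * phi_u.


dt = 695 - 28 = 667
phi = 667^0.6 / (10 + 667^0.6) * 2.9
= 2.412

2.412


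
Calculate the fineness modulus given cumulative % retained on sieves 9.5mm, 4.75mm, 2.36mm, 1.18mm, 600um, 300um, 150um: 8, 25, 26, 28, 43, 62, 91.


FM = sum(cumulative % retained) / 100
= 283 / 100
= 2.83

2.83


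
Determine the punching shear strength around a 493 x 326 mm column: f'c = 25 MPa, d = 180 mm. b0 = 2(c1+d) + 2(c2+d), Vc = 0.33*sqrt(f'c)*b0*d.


b0 = 2*(493 + 180) + 2*(326 + 180) = 2358 mm
Vc = 0.33 * sqrt(25) * 2358 * 180 / 1000
= 700.33 kN

700.33


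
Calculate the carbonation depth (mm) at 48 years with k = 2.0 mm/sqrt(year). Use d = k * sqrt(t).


depth = k * sqrt(t)
= 2.0 * sqrt(48)
= 13.86 mm

13.86


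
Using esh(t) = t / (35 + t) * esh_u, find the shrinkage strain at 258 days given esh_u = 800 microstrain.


esh(258) = 258 / (35 + 258) * 800
= 258 / 293 * 800
= 704.4 microstrain

704.4


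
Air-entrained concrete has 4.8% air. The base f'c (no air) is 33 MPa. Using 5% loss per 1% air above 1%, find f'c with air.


Strength loss = (4.8 - 1) * 5 = 19.0%
f'c = 33 * (1 - 19.0/100)
= 26.73 MPa

26.73


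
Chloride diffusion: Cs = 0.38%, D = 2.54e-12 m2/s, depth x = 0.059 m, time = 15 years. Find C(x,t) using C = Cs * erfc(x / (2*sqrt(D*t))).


t_seconds = 15 * 365.25 * 24 * 3600 = 473364000.0 s
arg = 0.059 / (2 * sqrt(2.54e-12 * 473364000.0))
= 0.8508
erfc(0.8508) = 0.2289
C = 0.38 * 0.2289 = 0.087%

0.087


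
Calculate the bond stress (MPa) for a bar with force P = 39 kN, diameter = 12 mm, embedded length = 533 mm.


u = P / (pi * db * ld)
= 39 * 1000 / (pi * 12 * 533)
= 1.941 MPa

1.941


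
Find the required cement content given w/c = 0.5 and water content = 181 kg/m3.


Cement = water / (w/c)
= 181 / 0.5
= 362.0 kg/m3

362.0


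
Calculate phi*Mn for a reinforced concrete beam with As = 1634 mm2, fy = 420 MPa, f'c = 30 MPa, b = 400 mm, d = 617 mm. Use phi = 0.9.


a = As * fy / (0.85 * f'c * b)
= 1634 * 420 / (0.85 * 30 * 400)
= 67.2824 mm
Mn = As * fy * (d - a/2) / 10^6
= 400.3475 kN-m
phi*Mn = 0.9 * 400.3475 = 360.31 kN-m

360.31


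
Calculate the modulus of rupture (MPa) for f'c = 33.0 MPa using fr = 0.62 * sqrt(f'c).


fr = 0.62 * sqrt(33.0)
= 3.562 MPa

3.562


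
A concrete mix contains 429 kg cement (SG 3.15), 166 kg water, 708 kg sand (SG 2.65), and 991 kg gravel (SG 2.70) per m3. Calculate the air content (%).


Vol cement = 429 / (3.15 * 1000) = 0.13619 m3
Vol water = 166 / 1000 = 0.166 m3
Vol sand = 708 / (2.65 * 1000) = 0.26717 m3
Vol gravel = 991 / (2.70 * 1000) = 0.367037 m3
Total solid + water volume = 0.936397 m3
Air = (1 - 0.936397) * 100 = 6.36%

6.36


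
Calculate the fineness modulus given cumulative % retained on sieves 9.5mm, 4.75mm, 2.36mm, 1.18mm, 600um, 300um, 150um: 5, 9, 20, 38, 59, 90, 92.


FM = sum(cumulative % retained) / 100
= 313 / 100
= 3.13

3.13


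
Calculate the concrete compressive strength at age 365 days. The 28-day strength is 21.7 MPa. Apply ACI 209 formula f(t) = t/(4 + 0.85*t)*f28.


f(365) = 365 / (4 + 0.85 * 365) * 21.7
= 365 / 314.25 * 21.7
= 25.2 MPa

25.2


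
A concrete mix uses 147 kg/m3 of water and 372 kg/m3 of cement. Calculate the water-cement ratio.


w/c = water / cement
w/c = 147 / 372 = 0.395

0.395


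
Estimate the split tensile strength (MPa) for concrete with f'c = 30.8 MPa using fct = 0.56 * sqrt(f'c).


fct = 0.56 * sqrt(30.8)
= 0.56 * 5.55
= 3.108 MPa

3.108


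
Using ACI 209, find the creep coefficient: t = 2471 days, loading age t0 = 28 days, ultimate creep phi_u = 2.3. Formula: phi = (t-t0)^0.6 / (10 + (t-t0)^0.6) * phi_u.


dt = 2471 - 28 = 2443
phi = 2443^0.6 / (10 + 2443^0.6) * 2.3
= 2.105

2.105


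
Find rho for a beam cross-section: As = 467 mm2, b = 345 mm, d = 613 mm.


rho = As / (b * d)
= 467 / (345 * 613)
= 0.0022

0.0022


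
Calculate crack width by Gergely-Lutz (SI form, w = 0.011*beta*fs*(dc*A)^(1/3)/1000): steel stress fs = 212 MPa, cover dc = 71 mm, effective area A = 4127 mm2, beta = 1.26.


w = 0.011 * beta * fs * (dc * A)^(1/3) / 1000
= 0.011 * 1.26 * 212 * (71 * 4127)^(1/3) / 1000
= 0.195 mm

0.195


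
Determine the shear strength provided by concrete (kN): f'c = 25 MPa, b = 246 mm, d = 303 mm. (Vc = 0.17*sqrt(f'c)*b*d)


Vc = 0.17 * sqrt(25) * 246 * 303 / 1000
= 63.36 kN

63.36


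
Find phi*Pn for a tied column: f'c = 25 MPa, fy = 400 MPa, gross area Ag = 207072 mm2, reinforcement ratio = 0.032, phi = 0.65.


Ast = rho * Ag = 0.032 * 207072 = 6626.304 mm2
phi*Pn = 0.65 * 0.80 * (0.85 * 25 * (207072 - 6626.304) + 400 * 6626.304) / 1000
= 3593.2 kN

3593.2


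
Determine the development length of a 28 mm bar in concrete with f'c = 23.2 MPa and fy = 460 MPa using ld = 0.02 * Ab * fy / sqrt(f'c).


Ab = pi * 28^2 / 4 = 615.752 mm2
ld = 0.02 * 615.752 * 460 / sqrt(23.2)
= 1176.1 mm

1176.1


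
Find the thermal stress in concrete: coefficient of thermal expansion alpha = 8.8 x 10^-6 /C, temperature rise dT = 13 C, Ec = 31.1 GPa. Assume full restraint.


sigma = alpha * dT * Ec
= 8.8e-6 * 13 * 31.1 * 1000
= 3.558 MPa

3.558


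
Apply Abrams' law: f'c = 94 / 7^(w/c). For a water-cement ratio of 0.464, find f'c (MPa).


f'c = 94 / 7^0.464
= 94 / 2.467
= 38.11 MPa

38.11


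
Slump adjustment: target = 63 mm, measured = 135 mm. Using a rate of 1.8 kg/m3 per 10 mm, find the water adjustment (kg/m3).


Difference = 63 - 135 = -72 mm
Water adjustment = -72 * 1.8 / 10 = -13.0 kg/m3

-13.0


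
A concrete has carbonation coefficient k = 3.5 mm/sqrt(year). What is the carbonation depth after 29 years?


depth = k * sqrt(t)
= 3.5 * sqrt(29)
= 18.85 mm

18.85


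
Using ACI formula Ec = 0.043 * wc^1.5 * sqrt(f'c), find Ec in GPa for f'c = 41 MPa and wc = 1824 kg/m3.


Ec = 0.043 * 1824^1.5 * sqrt(41) / 1000
= 21.45 GPa

21.45


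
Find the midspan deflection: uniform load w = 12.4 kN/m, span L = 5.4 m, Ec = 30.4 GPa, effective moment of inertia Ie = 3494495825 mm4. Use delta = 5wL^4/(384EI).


Convert: L = 5.4 m = 5400 mm, Ec = 30.4 GPa = 30400 MPa
delta = 5 * 12.4 * 5400^4 / (384 * 30400 * 3494495825)
= 1.29 mm

1.29


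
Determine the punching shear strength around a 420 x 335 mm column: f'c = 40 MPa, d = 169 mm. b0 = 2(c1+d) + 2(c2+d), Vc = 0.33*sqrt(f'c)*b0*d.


b0 = 2*(420 + 169) + 2*(335 + 169) = 2186 mm
Vc = 0.33 * sqrt(40) * 2186 * 169 / 1000
= 771.05 kN

771.05


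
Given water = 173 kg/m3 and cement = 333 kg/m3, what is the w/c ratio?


w/c = water / cement
w/c = 173 / 333 = 0.52

0.52


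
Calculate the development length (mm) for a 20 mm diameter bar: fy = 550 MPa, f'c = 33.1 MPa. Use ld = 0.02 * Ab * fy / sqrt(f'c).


Ab = pi * 20^2 / 4 = 314.159 mm2
ld = 0.02 * 314.159 * 550 / sqrt(33.1)
= 600.7 mm

600.7


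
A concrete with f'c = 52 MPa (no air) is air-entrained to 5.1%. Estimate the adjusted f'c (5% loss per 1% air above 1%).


Strength loss = (5.1 - 1) * 5 = 20.5%
f'c = 52 * (1 - 20.5/100)
= 41.34 MPa

41.34


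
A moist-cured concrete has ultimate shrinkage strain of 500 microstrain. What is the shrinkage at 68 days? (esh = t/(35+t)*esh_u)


esh(68) = 68 / (35 + 68) * 500
= 68 / 103 * 500
= 330.1 microstrain

330.1


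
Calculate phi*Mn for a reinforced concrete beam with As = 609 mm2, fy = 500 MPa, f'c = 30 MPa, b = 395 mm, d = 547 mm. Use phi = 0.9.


a = As * fy / (0.85 * f'c * b)
= 609 * 500 / (0.85 * 30 * 395)
= 30.2308 mm
Mn = As * fy * (d - a/2) / 10^6
= 161.9589 kN-m
phi*Mn = 0.9 * 161.9589 = 145.76 kN-m

145.76


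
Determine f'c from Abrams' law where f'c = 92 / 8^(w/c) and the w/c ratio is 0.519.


f'c = 92 / 8^0.519
= 92 / 2.942
= 31.27 MPa

31.27


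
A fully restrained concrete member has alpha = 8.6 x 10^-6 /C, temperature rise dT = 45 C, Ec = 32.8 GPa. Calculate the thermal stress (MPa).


sigma = alpha * dT * Ec
= 8.6e-6 * 45 * 32.8 * 1000
= 12.694 MPa

12.694


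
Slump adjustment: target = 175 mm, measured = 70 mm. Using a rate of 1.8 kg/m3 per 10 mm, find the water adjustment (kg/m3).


Difference = 175 - 70 = 105 mm
Water adjustment = 105 * 1.8 / 10 = 18.9 kg/m3

18.9


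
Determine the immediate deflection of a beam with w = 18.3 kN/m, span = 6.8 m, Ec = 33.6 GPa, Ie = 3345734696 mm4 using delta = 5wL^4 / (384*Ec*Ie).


Convert: L = 6.8 m = 6800 mm, Ec = 33.6 GPa = 33600 MPa
delta = 5 * 18.3 * 6800^4 / (384 * 33600 * 3345734696)
= 4.53 mm

4.53


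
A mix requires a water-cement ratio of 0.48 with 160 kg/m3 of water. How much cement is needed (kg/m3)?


Cement = water / (w/c)
= 160 / 0.48
= 333.3 kg/m3

333.3


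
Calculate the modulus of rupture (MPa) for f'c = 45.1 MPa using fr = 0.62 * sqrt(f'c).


fr = 0.62 * sqrt(45.1)
= 4.164 MPa

4.164


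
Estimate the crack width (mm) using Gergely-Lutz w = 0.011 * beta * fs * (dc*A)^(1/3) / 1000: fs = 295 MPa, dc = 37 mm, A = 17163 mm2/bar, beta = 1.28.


w = 0.011 * beta * fs * (dc * A)^(1/3) / 1000
= 0.011 * 1.28 * 295 * (37 * 17163)^(1/3) / 1000
= 0.357 mm

0.357


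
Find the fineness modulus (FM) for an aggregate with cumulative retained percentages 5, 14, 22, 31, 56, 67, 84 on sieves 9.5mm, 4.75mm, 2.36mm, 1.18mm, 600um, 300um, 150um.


FM = sum(cumulative % retained) / 100
= 279 / 100
= 2.79

2.79


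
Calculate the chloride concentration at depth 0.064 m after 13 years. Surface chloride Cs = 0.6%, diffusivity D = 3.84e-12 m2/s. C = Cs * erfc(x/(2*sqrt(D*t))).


t_seconds = 13 * 365.25 * 24 * 3600 = 410248800.0 s
arg = 0.064 / (2 * sqrt(3.84e-12 * 410248800.0))
= 0.8062
erfc(0.8062) = 0.2542
C = 0.6 * 0.2542 = 0.1525%

0.1525


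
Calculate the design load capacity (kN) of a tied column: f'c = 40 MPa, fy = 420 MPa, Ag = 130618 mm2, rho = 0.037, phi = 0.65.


Ast = rho * Ag = 0.037 * 130618 = 4832.866 mm2
phi*Pn = 0.65 * 0.80 * (0.85 * 40 * (130618 - 4832.866) + 420 * 4832.866) / 1000
= 3279.38 kN

3279.38


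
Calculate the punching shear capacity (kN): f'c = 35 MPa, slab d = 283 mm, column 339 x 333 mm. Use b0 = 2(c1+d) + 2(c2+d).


b0 = 2*(339 + 283) + 2*(333 + 283) = 2476 mm
Vc = 0.33 * sqrt(35) * 2476 * 283 / 1000
= 1368.0 kN

1368.0


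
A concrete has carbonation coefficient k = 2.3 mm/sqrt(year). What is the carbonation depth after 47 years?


depth = k * sqrt(t)
= 2.3 * sqrt(47)
= 15.77 mm

15.77


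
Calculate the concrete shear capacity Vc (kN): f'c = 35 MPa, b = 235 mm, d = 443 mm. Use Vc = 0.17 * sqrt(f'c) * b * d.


Vc = 0.17 * sqrt(35) * 235 * 443 / 1000
= 104.7 kN

104.7


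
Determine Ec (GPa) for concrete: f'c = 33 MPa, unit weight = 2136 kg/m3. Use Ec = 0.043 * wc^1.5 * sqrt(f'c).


Ec = 0.043 * 2136^1.5 * sqrt(33) / 1000
= 24.39 GPa

24.39


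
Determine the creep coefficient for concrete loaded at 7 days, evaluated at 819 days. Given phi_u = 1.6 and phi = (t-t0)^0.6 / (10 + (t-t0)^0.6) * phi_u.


dt = 819 - 7 = 812
phi = 812^0.6 / (10 + 812^0.6) * 1.6
= 1.356

1.356


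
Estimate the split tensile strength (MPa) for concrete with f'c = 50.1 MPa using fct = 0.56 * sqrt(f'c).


fct = 0.56 * sqrt(50.1)
= 0.56 * 7.078
= 3.964 MPa

3.964


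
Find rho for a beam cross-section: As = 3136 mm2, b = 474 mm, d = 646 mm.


rho = As / (b * d)
= 3136 / (474 * 646)
= 0.0102

0.0102


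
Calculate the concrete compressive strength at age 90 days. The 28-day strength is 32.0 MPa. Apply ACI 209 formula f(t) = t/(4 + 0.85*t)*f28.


f(90) = 90 / (4 + 0.85 * 90) * 32.0
= 90 / 80.5 * 32.0
= 35.78 MPa

35.78


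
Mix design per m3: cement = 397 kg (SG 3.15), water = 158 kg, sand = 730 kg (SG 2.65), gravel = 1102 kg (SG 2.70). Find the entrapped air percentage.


Vol cement = 397 / (3.15 * 1000) = 0.126032 m3
Vol water = 158 / 1000 = 0.158 m3
Vol sand = 730 / (2.65 * 1000) = 0.275472 m3
Vol gravel = 1102 / (2.70 * 1000) = 0.408148 m3
Total solid + water volume = 0.967652 m3
Air = (1 - 0.967652) * 100 = 3.23%

3.23


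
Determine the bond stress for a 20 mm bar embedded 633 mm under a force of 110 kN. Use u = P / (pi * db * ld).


u = P / (pi * db * ld)
= 110 * 1000 / (pi * 20 * 633)
= 2.766 MPa

2.766


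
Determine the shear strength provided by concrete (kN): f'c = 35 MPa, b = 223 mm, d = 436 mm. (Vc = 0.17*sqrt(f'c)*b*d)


Vc = 0.17 * sqrt(35) * 223 * 436 / 1000
= 97.79 kN

97.79


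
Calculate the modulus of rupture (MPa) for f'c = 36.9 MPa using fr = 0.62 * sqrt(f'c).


fr = 0.62 * sqrt(36.9)
= 3.766 MPa

3.766


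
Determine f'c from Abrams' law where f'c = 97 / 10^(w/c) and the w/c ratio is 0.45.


f'c = 97 / 10^0.45
= 97 / 2.818
= 34.42 MPa

34.42


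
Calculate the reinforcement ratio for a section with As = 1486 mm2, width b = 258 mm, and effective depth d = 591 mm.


rho = As / (b * d)
= 1486 / (258 * 591)
= 0.0097

0.0097


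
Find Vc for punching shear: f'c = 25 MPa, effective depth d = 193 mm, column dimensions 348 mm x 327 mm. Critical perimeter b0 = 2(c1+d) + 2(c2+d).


b0 = 2*(348 + 193) + 2*(327 + 193) = 2122 mm
Vc = 0.33 * sqrt(25) * 2122 * 193 / 1000
= 675.75 kN

675.75


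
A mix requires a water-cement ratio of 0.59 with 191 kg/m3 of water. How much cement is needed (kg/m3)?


Cement = water / (w/c)
= 191 / 0.59
= 323.7 kg/m3

323.7


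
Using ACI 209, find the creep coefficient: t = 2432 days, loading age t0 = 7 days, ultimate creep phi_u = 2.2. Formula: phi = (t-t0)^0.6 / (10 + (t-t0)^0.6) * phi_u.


dt = 2432 - 7 = 2425
phi = 2425^0.6 / (10 + 2425^0.6) * 2.2
= 2.013

2.013


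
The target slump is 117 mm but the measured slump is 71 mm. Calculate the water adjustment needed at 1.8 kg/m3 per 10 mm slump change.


Difference = 117 - 71 = 46 mm
Water adjustment = 46 * 1.8 / 10 = 8.3 kg/m3

8.3


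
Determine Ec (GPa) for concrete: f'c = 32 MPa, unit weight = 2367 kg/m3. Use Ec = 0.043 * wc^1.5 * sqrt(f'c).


Ec = 0.043 * 2367^1.5 * sqrt(32) / 1000
= 28.01 GPa

28.01


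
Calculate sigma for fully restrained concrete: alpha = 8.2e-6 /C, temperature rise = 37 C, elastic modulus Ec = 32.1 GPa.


sigma = alpha * dT * Ec
= 8.2e-6 * 37 * 32.1 * 1000
= 9.739 MPa

9.739


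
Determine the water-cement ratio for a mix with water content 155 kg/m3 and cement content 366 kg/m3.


w/c = water / cement
w/c = 155 / 366 = 0.423

0.423


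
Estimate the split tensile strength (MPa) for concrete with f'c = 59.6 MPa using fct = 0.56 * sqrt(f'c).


fct = 0.56 * sqrt(59.6)
= 0.56 * 7.72
= 4.323 MPa

4.323


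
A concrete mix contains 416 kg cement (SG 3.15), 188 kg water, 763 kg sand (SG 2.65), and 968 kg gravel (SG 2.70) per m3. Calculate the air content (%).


Vol cement = 416 / (3.15 * 1000) = 0.132063 m3
Vol water = 188 / 1000 = 0.188 m3
Vol sand = 763 / (2.65 * 1000) = 0.287925 m3
Vol gravel = 968 / (2.70 * 1000) = 0.358519 m3
Total solid + water volume = 0.966507 m3
Air = (1 - 0.966507) * 100 = 3.35%

3.35


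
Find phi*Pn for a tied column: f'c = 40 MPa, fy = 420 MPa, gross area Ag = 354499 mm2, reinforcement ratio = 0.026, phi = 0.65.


Ast = rho * Ag = 0.026 * 354499 = 9216.974 mm2
phi*Pn = 0.65 * 0.80 * (0.85 * 40 * (354499 - 9216.974) + 420 * 9216.974) / 1000
= 8117.57 kN

8117.57


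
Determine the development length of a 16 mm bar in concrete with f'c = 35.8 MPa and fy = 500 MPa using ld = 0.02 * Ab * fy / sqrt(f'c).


Ab = pi * 16^2 / 4 = 201.062 mm2
ld = 0.02 * 201.062 * 500 / sqrt(35.8)
= 336.0 mm

336.0


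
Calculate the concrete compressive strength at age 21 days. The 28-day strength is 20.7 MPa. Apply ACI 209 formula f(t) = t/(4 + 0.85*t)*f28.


f(21) = 21 / (4 + 0.85 * 21) * 20.7
= 21 / 21.85 * 20.7
= 19.89 MPa

19.89


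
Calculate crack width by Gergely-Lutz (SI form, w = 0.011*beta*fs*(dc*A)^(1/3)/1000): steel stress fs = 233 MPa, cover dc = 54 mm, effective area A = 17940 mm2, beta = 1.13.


w = 0.011 * beta * fs * (dc * A)^(1/3) / 1000
= 0.011 * 1.13 * 233 * (54 * 17940)^(1/3) / 1000
= 0.287 mm

0.287


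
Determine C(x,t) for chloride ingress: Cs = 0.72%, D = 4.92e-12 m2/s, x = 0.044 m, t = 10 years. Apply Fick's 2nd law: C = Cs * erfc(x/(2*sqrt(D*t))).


t_seconds = 10 * 365.25 * 24 * 3600 = 315576000.0 s
arg = 0.044 / (2 * sqrt(4.92e-12 * 315576000.0))
= 0.5583
erfc(0.5583) = 0.4298
C = 0.72 * 0.4298 = 0.3094%

0.3094


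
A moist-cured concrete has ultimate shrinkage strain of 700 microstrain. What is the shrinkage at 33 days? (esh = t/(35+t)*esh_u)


esh(33) = 33 / (35 + 33) * 700
= 33 / 68 * 700
= 339.7 microstrain

339.7


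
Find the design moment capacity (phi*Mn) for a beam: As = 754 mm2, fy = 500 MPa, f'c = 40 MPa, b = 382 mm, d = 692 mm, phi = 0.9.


a = As * fy / (0.85 * f'c * b)
= 754 * 500 / (0.85 * 40 * 382)
= 29.0268 mm
Mn = As * fy * (d - a/2) / 10^6
= 255.4124 kN-m
phi*Mn = 0.9 * 255.4124 = 229.87 kN-m

229.87


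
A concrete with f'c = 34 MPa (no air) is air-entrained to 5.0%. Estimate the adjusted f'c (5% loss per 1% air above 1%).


Strength loss = (5.0 - 1) * 5 = 20.0%
f'c = 34 * (1 - 20.0/100)
= 27.2 MPa

27.2


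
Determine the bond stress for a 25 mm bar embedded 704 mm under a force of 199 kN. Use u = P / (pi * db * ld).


u = P / (pi * db * ld)
= 199 * 1000 / (pi * 25 * 704)
= 3.599 MPa

3.599


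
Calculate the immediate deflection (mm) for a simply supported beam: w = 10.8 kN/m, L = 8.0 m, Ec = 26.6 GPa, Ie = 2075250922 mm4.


Convert: L = 8.0 m = 8000 mm, Ec = 26.6 GPa = 26600 MPa
delta = 5 * 10.8 * 8000^4 / (384 * 26600 * 2075250922)
= 10.43 mm

10.43
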